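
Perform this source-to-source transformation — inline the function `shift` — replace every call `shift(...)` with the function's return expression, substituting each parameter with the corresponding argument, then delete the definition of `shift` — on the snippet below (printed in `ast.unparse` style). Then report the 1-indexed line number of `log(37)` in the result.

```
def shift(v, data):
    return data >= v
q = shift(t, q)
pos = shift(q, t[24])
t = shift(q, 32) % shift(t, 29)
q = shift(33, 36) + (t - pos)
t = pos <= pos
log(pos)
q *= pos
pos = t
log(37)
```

Transformed code:
q = q >= t
pos = t[24] >= q
t = (32 >= q) % (29 >= t)
q = (36 >= 33) + (t - pos)
t = pos <= pos
log(pos)
q *= pos
pos = t
log(37)

9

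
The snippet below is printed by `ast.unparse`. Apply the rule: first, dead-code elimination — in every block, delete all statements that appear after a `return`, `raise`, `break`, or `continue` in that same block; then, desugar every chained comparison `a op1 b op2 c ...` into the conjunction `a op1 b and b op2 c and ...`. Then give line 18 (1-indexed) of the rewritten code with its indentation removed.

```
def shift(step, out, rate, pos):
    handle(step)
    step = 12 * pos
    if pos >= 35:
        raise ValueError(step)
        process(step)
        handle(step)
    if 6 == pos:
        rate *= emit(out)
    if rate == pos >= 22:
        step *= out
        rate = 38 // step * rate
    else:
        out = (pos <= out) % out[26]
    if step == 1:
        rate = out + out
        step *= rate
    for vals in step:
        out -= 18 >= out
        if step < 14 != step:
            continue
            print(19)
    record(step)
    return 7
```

Transformed code:
def shift(step, out, rate, pos):
    handle(step)
    step = 12 * pos
    if pos >= 35:
        raise ValueError(step)
    if 6 == pos:
        rate *= emit(out)
    if rate == pos and pos >= 22:
        step *= out
        rate = 38 // step * rate
    else:
        out = (pos <= out) % out[26]
    if step == 1:
        rate = out + out
        step *= rate
    for vals in step:
        out -= 18 >= out
        if step < 14 and 14 != step:
            continue
    record(step)
    return 7

if step < 14 and 14 != step:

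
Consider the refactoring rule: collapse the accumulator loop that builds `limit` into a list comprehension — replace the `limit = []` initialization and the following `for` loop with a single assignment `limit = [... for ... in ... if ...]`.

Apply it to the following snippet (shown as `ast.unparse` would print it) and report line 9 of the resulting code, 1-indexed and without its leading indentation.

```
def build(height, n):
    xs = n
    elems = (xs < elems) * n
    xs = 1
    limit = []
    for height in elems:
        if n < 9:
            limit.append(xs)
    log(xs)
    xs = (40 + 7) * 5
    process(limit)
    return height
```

Transformed code:
def build(height, n):
    xs = n
    elems = (xs < elems) * n
    xs = 1
    limit = [xs for height in elems if n < 9]
    log(xs)
    xs = (40 + 7) * 5
    process(limit)
    return height

return height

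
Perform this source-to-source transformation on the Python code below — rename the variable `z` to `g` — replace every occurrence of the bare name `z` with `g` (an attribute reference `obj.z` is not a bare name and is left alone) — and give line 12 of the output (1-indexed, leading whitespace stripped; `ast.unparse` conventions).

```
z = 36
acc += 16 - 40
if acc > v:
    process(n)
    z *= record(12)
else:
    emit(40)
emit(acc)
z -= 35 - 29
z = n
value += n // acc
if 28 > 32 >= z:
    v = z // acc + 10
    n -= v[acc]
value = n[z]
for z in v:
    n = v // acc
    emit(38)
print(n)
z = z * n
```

if 28 > 32 >= g:

Transformed code:
g = 36
acc += 16 - 40
if acc > v:
    process(n)
    g *= record(12)
else:
    emit(40)
emit(acc)
g -= 35 - 29
g = n
value += n // acc
if 28 > 32 >= g:
    v = g // acc + 10
    n -= v[acc]
value = n[g]
for g in v:
    n = v // acc
    emit(38)
print(n)
g = g * n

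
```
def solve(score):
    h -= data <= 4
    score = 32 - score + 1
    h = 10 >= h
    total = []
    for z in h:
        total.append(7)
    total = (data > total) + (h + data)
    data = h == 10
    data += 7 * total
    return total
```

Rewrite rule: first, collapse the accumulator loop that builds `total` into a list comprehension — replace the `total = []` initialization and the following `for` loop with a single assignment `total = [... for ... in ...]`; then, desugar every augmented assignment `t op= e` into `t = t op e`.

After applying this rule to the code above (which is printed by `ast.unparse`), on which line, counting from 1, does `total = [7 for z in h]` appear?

5

Transformed code:
def solve(score):
    h = h - (data <= 4)
    score = 32 - score + 1
    h = 10 >= h
    total = [7 for z in h]
    total = (data > total) + (h + data)
    data = h == 10
    data = data + 7 * total
    return total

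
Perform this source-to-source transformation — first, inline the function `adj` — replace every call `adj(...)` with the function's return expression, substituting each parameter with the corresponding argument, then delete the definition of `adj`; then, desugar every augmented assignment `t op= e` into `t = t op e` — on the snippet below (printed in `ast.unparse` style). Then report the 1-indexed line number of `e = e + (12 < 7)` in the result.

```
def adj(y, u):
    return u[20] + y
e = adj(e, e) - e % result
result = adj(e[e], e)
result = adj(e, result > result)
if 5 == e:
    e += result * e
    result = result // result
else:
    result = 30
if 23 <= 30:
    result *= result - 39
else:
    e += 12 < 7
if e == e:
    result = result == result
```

Transformed code:
e = e[20] + e - e % result
result = e[20] + e[e]
result = (result > result)[20] + e
if 5 == e:
    e = e + result * e
    result = result // result
else:
    result = 30
if 23 <= 30:
    result = result * (result - 39)
else:
    e = e + (12 < 7)
if e == e:
    result = result == result

12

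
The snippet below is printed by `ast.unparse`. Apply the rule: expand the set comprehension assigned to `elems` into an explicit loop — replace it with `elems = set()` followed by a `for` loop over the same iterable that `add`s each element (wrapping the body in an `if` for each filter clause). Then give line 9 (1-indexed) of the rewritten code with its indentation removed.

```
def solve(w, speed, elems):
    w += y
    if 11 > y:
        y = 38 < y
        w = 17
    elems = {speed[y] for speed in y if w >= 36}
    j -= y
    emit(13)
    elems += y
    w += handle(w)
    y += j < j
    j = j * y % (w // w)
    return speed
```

elems.add(speed[y])

Transformed code:
def solve(w, speed, elems):
    w += y
    if 11 > y:
        y = 38 < y
        w = 17
    elems = set()
    for speed in y:
        if w >= 36:
            elems.add(speed[y])
    j -= y
    emit(13)
    elems += y
    w += handle(w)
    y += j < j
    j = j * y % (w // w)
    return speed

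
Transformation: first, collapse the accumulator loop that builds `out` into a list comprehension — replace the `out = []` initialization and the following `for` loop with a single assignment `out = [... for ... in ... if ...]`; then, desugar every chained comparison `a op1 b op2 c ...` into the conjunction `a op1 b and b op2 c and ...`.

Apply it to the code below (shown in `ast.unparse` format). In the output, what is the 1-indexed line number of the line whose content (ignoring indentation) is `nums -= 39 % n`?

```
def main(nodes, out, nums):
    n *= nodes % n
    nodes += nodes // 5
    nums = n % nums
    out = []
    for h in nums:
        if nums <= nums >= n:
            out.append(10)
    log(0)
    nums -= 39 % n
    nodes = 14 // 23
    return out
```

Transformed code:
def main(nodes, out, nums):
    n *= nodes % n
    nodes += nodes // 5
    nums = n % nums
    out = [10 for h in nums if nums <= nums and nums >= n]
    log(0)
    nums -= 39 % n
    nodes = 14 // 23
    return out

7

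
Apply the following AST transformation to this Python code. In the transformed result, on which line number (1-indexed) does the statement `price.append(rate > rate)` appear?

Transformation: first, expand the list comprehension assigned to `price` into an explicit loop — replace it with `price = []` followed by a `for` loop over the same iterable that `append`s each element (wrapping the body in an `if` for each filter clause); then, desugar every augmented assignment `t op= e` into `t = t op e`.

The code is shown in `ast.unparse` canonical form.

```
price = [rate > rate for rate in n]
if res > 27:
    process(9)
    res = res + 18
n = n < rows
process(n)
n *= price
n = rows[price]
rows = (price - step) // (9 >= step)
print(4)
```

Transformed code:
price = []
for rate in n:
    price.append(rate > rate)
if res > 27:
    process(9)
    res = res + 18
n = n < rows
process(n)
n = n * price
n = rows[price]
rows = (price - step) // (9 >= step)
print(4)

3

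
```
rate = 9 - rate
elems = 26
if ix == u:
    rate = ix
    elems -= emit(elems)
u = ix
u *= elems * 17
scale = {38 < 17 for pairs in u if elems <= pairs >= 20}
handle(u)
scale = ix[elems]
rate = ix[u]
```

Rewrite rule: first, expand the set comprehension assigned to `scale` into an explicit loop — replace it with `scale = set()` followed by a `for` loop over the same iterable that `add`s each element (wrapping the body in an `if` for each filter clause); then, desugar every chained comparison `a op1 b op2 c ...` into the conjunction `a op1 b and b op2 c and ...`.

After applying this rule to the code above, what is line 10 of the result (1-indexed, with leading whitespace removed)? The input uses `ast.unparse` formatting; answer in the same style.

if elems <= pairs and pairs >= 20:

Transformed code:
rate = 9 - rate
elems = 26
if ix == u:
    rate = ix
    elems -= emit(elems)
u = ix
u *= elems * 17
scale = set()
for pairs in u:
    if elems <= pairs and pairs >= 20:
        scale.add(38 < 17)
handle(u)
scale = ix[elems]
rate = ix[u]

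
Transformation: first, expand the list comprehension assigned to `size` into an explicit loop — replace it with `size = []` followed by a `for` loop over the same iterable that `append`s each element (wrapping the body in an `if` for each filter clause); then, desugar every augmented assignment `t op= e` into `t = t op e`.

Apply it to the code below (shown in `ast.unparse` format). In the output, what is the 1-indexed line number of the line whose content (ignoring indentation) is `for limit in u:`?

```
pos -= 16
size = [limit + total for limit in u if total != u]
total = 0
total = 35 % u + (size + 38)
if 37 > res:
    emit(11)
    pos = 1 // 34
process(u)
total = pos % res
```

3

Transformed code:
pos = pos - 16
size = []
for limit in u:
    if total != u:
        size.append(limit + total)
total = 0
total = 35 % u + (size + 38)
if 37 > res:
    emit(11)
    pos = 1 // 34
process(u)
total = pos % res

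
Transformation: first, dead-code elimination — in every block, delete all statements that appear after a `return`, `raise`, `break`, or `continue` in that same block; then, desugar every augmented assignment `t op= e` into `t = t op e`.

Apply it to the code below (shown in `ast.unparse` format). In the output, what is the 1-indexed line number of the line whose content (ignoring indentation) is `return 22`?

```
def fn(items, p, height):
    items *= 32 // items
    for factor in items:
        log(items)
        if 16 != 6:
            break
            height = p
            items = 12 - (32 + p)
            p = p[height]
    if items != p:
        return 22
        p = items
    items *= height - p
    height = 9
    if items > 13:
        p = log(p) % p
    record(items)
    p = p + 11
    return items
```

8

Transformed code:
def fn(items, p, height):
    items = items * (32 // items)
    for factor in items:
        log(items)
        if 16 != 6:
            break
    if items != p:
        return 22
    items = items * (height - p)
    height = 9
    if items > 13:
        p = log(p) % p
    record(items)
    p = p + 11
    return items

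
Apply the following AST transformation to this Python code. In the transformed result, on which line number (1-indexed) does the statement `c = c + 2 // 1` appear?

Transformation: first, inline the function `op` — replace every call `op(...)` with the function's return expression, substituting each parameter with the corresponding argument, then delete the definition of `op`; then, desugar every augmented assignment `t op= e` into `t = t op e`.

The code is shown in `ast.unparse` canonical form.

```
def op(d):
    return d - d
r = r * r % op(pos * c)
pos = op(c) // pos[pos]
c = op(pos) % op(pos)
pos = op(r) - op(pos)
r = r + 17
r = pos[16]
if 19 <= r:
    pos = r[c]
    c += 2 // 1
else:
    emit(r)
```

Transformed code:
r = r * r % (pos * c - pos * c)
pos = (c - c) // pos[pos]
c = (pos - pos) % (pos - pos)
pos = r - r - (pos - pos)
r = r + 17
r = pos[16]
if 19 <= r:
    pos = r[c]
    c = c + 2 // 1
else:
    emit(r)

9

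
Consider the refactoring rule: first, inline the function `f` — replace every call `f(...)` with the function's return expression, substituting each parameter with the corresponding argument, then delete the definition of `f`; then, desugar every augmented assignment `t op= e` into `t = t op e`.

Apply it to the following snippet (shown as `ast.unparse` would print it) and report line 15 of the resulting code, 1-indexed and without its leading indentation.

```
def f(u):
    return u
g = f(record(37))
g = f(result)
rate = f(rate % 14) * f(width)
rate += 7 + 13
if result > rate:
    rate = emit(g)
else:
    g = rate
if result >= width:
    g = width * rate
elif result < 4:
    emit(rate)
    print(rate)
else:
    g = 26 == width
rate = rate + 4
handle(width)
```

g = 26 == width

Transformed code:
g = record(37)
g = result
rate = rate % 14 * width
rate = rate + (7 + 13)
if result > rate:
    rate = emit(g)
else:
    g = rate
if result >= width:
    g = width * rate
elif result < 4:
    emit(rate)
    print(rate)
else:
    g = 26 == width
rate = rate + 4
handle(width)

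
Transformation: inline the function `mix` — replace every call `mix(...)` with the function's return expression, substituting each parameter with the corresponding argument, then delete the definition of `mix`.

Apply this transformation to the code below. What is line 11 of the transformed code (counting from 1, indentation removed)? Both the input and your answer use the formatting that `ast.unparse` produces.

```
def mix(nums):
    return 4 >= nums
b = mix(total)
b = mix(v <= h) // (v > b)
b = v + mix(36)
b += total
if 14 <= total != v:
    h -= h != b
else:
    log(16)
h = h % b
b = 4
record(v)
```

Transformed code:
b = 4 >= total
b = (4 >= (v <= h)) // (v > b)
b = v + (4 >= 36)
b += total
if 14 <= total != v:
    h -= h != b
else:
    log(16)
h = h % b
b = 4
record(v)

record(v)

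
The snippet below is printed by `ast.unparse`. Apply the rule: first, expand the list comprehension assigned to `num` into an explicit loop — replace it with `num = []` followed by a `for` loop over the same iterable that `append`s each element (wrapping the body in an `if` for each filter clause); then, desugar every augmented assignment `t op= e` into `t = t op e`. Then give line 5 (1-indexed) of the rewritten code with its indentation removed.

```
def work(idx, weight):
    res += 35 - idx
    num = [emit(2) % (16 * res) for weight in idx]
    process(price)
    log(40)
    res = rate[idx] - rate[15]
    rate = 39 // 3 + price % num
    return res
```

Transformed code:
def work(idx, weight):
    res = res + (35 - idx)
    num = []
    for weight in idx:
        num.append(emit(2) % (16 * res))
    process(price)
    log(40)
    res = rate[idx] - rate[15]
    rate = 39 // 3 + price % num
    return res

num.append(emit(2) % (16 * res))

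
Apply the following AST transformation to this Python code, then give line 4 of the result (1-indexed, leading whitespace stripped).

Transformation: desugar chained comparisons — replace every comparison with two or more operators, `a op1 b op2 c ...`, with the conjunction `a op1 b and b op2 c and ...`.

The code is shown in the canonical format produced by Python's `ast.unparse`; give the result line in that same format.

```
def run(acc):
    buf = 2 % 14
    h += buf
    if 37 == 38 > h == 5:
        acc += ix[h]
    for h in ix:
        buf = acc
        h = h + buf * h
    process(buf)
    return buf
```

Transformed code:
def run(acc):
    buf = 2 % 14
    h += buf
    if 37 == 38 and 38 > h and (h == 5):
        acc += ix[h]
    for h in ix:
        buf = acc
        h = h + buf * h
    process(buf)
    return buf

if 37 == 38 and 38 > h and (h == 5):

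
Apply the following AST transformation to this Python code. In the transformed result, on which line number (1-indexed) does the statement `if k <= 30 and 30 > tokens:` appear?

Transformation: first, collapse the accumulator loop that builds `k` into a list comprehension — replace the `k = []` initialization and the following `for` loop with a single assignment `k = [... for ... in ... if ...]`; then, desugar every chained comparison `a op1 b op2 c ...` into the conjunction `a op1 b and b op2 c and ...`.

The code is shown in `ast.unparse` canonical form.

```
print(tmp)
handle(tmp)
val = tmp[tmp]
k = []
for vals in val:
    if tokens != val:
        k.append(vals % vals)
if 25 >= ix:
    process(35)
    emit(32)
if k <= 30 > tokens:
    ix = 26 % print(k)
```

8

Transformed code:
print(tmp)
handle(tmp)
val = tmp[tmp]
k = [vals % vals for vals in val if tokens != val]
if 25 >= ix:
    process(35)
    emit(32)
if k <= 30 and 30 > tokens:
    ix = 26 % print(k)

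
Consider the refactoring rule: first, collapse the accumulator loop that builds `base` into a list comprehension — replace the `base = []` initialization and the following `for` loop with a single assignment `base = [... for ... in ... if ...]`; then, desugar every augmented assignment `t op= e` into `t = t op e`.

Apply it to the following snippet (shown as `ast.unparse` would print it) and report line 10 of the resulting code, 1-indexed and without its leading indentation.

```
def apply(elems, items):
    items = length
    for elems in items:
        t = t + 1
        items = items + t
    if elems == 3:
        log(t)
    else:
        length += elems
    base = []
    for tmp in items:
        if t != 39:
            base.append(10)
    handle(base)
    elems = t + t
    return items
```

Transformed code:
def apply(elems, items):
    items = length
    for elems in items:
        t = t + 1
        items = items + t
    if elems == 3:
        log(t)
    else:
        length = length + elems
    base = [10 for tmp in items if t != 39]
    handle(base)
    elems = t + t
    return items

base = [10 for tmp in items if t != 39]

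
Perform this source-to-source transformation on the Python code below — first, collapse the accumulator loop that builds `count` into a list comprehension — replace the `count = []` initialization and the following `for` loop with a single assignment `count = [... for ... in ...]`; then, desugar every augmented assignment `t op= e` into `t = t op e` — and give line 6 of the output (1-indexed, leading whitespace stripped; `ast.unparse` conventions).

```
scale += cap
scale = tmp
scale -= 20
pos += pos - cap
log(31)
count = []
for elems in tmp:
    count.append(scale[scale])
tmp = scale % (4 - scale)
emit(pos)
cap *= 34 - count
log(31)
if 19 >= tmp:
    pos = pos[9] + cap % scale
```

count = [scale[scale] for elems in tmp]

Transformed code:
scale = scale + cap
scale = tmp
scale = scale - 20
pos = pos + (pos - cap)
log(31)
count = [scale[scale] for elems in tmp]
tmp = scale % (4 - scale)
emit(pos)
cap = cap * (34 - count)
log(31)
if 19 >= tmp:
    pos = pos[9] + cap % scale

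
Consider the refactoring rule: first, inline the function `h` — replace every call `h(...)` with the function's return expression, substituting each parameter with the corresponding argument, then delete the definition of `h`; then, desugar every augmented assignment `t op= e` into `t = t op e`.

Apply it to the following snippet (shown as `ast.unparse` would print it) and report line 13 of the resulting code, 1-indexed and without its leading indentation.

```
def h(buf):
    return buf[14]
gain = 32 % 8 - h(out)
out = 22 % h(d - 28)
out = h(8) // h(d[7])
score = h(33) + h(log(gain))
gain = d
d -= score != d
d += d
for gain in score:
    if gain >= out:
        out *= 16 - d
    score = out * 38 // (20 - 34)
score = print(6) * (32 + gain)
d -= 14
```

Transformed code:
gain = 32 % 8 - out[14]
out = 22 % (d - 28)[14]
out = 8[14] // d[7][14]
score = 33[14] + log(gain)[14]
gain = d
d = d - (score != d)
d = d + d
for gain in score:
    if gain >= out:
        out = out * (16 - d)
    score = out * 38 // (20 - 34)
score = print(6) * (32 + gain)
d = d - 14

d = d - 14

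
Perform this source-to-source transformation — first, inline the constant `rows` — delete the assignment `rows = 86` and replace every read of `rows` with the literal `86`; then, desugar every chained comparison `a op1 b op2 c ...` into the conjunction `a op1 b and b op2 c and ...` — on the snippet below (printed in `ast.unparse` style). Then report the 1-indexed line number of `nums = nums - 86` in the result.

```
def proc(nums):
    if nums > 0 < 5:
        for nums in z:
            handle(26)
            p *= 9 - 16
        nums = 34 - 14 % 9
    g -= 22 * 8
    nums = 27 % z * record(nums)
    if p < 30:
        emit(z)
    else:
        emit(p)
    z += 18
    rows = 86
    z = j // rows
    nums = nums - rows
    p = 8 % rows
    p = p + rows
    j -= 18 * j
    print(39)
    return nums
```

Transformed code:
def proc(nums):
    if nums > 0 and 0 < 5:
        for nums in z:
            handle(26)
            p *= 9 - 16
        nums = 34 - 14 % 9
    g -= 22 * 8
    nums = 27 % z * record(nums)
    if p < 30:
        emit(z)
    else:
        emit(p)
    z += 18
    z = j // 86
    nums = nums - 86
    p = 8 % 86
    p = p + 86
    j -= 18 * j
    print(39)
    return nums

15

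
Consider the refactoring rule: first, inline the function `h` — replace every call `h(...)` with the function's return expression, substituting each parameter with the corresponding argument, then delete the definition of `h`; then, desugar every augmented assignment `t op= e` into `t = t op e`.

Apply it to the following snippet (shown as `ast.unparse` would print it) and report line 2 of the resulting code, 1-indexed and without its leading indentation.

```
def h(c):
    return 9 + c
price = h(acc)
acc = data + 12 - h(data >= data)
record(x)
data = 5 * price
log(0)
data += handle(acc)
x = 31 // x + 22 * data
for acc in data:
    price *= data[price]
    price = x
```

Transformed code:
price = 9 + acc
acc = data + 12 - (9 + (data >= data))
record(x)
data = 5 * price
log(0)
data = data + handle(acc)
x = 31 // x + 22 * data
for acc in data:
    price = price * data[price]
    price = x

acc = data + 12 - (9 + (data >= data))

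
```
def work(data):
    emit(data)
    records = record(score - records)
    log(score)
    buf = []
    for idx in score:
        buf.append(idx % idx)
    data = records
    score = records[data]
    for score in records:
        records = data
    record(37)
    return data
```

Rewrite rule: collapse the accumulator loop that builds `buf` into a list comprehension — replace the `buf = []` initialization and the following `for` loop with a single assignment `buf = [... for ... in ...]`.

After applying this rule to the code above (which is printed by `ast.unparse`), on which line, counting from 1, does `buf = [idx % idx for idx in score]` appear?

Transformed code:
def work(data):
    emit(data)
    records = record(score - records)
    log(score)
    buf = [idx % idx for idx in score]
    data = records
    score = records[data]
    for score in records:
        records = data
    record(37)
    return data

5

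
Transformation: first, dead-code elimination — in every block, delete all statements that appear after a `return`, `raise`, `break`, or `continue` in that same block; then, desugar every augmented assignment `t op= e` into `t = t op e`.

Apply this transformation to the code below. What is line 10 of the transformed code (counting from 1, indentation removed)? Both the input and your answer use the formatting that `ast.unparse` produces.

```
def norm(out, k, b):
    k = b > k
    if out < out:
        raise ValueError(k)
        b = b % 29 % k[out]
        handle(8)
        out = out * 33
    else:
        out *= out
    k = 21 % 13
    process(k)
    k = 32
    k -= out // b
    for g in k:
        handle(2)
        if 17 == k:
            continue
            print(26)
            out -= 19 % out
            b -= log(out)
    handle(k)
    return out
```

Transformed code:
def norm(out, k, b):
    k = b > k
    if out < out:
        raise ValueError(k)
    else:
        out = out * out
    k = 21 % 13
    process(k)
    k = 32
    k = k - out // b
    for g in k:
        handle(2)
        if 17 == k:
            continue
    handle(k)
    return out

k = k - out // b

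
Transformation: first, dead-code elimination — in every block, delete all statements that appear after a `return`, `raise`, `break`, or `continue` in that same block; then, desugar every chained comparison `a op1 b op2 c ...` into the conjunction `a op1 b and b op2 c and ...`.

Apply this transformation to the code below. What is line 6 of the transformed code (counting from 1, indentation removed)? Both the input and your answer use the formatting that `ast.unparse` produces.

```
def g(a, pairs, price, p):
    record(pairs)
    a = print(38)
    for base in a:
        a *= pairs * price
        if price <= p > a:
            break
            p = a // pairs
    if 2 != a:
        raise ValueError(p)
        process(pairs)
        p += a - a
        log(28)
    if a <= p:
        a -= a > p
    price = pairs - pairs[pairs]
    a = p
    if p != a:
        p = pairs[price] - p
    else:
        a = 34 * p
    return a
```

if price <= p and p > a:

Transformed code:
def g(a, pairs, price, p):
    record(pairs)
    a = print(38)
    for base in a:
        a *= pairs * price
        if price <= p and p > a:
            break
    if 2 != a:
        raise ValueError(p)
    if a <= p:
        a -= a > p
    price = pairs - pairs[pairs]
    a = p
    if p != a:
        p = pairs[price] - p
    else:
        a = 34 * p
    return a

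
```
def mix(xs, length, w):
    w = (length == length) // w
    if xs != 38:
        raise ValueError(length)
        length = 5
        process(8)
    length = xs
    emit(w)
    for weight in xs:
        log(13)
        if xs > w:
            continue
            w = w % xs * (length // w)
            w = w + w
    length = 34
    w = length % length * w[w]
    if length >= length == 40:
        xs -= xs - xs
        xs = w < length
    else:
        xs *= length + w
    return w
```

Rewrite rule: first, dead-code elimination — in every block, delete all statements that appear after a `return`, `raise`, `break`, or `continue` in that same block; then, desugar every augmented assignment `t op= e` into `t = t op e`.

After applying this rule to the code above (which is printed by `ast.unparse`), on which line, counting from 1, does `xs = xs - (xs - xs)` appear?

14

Transformed code:
def mix(xs, length, w):
    w = (length == length) // w
    if xs != 38:
        raise ValueError(length)
    length = xs
    emit(w)
    for weight in xs:
        log(13)
        if xs > w:
            continue
    length = 34
    w = length % length * w[w]
    if length >= length == 40:
        xs = xs - (xs - xs)
        xs = w < length
    else:
        xs = xs * (length + w)
    return w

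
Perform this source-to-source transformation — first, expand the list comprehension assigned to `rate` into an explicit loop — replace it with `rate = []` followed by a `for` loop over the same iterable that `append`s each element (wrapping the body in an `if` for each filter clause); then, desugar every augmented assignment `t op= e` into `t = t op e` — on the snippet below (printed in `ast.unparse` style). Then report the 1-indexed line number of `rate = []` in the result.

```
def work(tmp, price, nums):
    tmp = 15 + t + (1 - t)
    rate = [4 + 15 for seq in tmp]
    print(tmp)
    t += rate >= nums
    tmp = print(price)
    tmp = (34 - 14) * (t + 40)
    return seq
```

Transformed code:
def work(tmp, price, nums):
    tmp = 15 + t + (1 - t)
    rate = []
    for seq in tmp:
        rate.append(4 + 15)
    print(tmp)
    t = t + (rate >= nums)
    tmp = print(price)
    tmp = (34 - 14) * (t + 40)
    return seq

3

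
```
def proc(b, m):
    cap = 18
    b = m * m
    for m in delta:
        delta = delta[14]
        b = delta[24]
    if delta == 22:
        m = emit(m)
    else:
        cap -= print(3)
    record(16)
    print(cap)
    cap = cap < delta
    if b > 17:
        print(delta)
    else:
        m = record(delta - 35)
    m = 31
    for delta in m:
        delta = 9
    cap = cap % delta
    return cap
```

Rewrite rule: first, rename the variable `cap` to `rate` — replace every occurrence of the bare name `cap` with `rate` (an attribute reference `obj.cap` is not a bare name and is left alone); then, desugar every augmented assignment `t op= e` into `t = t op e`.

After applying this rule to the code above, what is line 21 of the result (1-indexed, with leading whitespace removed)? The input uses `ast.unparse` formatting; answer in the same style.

Transformed code:
def proc(b, m):
    rate = 18
    b = m * m
    for m in delta:
        delta = delta[14]
        b = delta[24]
    if delta == 22:
        m = emit(m)
    else:
        rate = rate - print(3)
    record(16)
    print(rate)
    rate = rate < delta
    if b > 17:
        print(delta)
    else:
        m = record(delta - 35)
    m = 31
    for delta in m:
        delta = 9
    rate = rate % delta
    return rate

rate = rate % delta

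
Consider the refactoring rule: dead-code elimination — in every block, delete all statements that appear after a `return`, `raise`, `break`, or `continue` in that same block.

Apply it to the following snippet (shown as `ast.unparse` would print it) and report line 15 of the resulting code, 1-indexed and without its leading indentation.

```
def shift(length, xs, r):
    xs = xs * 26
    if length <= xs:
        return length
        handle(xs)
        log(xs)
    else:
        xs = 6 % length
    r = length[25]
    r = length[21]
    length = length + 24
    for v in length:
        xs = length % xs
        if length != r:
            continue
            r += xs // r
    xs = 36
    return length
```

Transformed code:
def shift(length, xs, r):
    xs = xs * 26
    if length <= xs:
        return length
    else:
        xs = 6 % length
    r = length[25]
    r = length[21]
    length = length + 24
    for v in length:
        xs = length % xs
        if length != r:
            continue
    xs = 36
    return length

return length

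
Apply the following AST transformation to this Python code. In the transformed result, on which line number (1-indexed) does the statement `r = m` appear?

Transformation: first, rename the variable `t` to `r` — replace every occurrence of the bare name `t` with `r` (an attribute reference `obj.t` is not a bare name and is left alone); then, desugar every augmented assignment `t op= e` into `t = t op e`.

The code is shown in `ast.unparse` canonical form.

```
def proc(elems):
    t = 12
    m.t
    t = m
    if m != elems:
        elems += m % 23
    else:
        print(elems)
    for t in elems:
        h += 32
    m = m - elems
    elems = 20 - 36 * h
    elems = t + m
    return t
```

Transformed code:
def proc(elems):
    r = 12
    m.t
    r = m
    if m != elems:
        elems = elems + m % 23
    else:
        print(elems)
    for r in elems:
        h = h + 32
    m = m - elems
    elems = 20 - 36 * h
    elems = r + m
    return r

4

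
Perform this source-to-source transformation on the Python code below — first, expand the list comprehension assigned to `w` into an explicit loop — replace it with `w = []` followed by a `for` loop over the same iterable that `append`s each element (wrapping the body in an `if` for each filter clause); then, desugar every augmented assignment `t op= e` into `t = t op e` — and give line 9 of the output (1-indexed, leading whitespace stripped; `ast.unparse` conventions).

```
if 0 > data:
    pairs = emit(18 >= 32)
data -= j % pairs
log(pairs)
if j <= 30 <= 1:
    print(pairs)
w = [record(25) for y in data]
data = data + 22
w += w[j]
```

w.append(record(25))

Transformed code:
if 0 > data:
    pairs = emit(18 >= 32)
data = data - j % pairs
log(pairs)
if j <= 30 <= 1:
    print(pairs)
w = []
for y in data:
    w.append(record(25))
data = data + 22
w = w + w[j]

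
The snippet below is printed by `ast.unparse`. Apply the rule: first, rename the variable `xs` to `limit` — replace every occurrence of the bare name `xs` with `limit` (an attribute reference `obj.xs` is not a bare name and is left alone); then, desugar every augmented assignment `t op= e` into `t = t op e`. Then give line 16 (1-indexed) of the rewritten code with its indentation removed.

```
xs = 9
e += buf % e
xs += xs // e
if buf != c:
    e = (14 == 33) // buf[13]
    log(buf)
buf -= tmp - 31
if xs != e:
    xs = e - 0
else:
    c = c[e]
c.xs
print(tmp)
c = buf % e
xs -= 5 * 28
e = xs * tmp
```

Transformed code:
limit = 9
e = e + buf % e
limit = limit + limit // e
if buf != c:
    e = (14 == 33) // buf[13]
    log(buf)
buf = buf - (tmp - 31)
if limit != e:
    limit = e - 0
else:
    c = c[e]
c.xs
print(tmp)
c = buf % e
limit = limit - 5 * 28
e = limit * tmp

e = limit * tmp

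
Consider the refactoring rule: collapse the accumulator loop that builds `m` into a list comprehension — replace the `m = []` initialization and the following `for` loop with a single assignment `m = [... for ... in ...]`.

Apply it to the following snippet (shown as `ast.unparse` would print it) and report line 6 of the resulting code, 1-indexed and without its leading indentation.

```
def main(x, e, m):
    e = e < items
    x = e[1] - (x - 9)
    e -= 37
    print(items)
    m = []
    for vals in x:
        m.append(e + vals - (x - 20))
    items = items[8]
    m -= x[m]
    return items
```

Transformed code:
def main(x, e, m):
    e = e < items
    x = e[1] - (x - 9)
    e -= 37
    print(items)
    m = [e + vals - (x - 20) for vals in x]
    items = items[8]
    m -= x[m]
    return items

m = [e + vals - (x - 20) for vals in x]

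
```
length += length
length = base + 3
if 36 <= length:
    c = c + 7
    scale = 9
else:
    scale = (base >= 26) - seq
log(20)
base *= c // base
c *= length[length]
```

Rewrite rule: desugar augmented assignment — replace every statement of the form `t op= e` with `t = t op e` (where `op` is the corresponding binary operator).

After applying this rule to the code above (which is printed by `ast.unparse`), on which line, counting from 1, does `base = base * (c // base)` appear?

Transformed code:
length = length + length
length = base + 3
if 36 <= length:
    c = c + 7
    scale = 9
else:
    scale = (base >= 26) - seq
log(20)
base = base * (c // base)
c = c * length[length]

9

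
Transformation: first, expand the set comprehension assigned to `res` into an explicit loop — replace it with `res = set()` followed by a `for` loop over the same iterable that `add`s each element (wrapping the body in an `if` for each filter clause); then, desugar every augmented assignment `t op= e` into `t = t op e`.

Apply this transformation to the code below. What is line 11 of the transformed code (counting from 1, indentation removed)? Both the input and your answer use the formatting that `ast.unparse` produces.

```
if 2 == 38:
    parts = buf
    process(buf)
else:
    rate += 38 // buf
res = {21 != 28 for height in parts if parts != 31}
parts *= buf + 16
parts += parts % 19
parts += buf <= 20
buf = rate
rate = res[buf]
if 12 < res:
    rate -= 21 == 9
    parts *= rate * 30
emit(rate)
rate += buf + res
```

Transformed code:
if 2 == 38:
    parts = buf
    process(buf)
else:
    rate = rate + 38 // buf
res = set()
for height in parts:
    if parts != 31:
        res.add(21 != 28)
parts = parts * (buf + 16)
parts = parts + parts % 19
parts = parts + (buf <= 20)
buf = rate
rate = res[buf]
if 12 < res:
    rate = rate - (21 == 9)
    parts = parts * (rate * 30)
emit(rate)
rate = rate + (buf + res)

parts = parts + parts % 19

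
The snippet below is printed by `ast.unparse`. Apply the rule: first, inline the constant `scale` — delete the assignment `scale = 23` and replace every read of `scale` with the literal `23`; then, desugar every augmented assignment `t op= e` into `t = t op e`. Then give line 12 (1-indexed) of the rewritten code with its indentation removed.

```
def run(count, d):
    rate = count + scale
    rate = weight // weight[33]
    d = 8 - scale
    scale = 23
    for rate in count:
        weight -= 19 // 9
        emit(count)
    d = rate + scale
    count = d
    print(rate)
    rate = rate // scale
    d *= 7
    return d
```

Transformed code:
def run(count, d):
    rate = count + 23
    rate = weight // weight[33]
    d = 8 - 23
    for rate in count:
        weight = weight - 19 // 9
        emit(count)
    d = rate + 23
    count = d
    print(rate)
    rate = rate // 23
    d = d * 7
    return d

d = d * 7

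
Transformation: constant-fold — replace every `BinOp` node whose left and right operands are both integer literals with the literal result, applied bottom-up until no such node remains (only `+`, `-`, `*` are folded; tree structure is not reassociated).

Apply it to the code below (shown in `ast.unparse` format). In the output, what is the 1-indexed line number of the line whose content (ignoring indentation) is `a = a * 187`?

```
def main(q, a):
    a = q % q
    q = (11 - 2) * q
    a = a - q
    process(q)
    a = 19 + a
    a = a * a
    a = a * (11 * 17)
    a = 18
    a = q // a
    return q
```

Transformed code:
def main(q, a):
    a = q % q
    q = 9 * q
    a = a - q
    process(q)
    a = 19 + a
    a = a * a
    a = a * 187
    a = 18
    a = q // a
    return q

8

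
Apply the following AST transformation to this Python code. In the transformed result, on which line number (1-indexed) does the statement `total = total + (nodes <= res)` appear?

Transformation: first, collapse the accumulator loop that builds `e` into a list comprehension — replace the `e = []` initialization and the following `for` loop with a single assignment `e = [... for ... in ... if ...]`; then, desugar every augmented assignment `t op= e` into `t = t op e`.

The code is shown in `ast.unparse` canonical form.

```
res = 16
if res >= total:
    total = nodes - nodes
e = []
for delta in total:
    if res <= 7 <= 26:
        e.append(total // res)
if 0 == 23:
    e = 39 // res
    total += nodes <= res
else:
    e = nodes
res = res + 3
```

Transformed code:
res = 16
if res >= total:
    total = nodes - nodes
e = [total // res for delta in total if res <= 7 <= 26]
if 0 == 23:
    e = 39 // res
    total = total + (nodes <= res)
else:
    e = nodes
res = res + 3

7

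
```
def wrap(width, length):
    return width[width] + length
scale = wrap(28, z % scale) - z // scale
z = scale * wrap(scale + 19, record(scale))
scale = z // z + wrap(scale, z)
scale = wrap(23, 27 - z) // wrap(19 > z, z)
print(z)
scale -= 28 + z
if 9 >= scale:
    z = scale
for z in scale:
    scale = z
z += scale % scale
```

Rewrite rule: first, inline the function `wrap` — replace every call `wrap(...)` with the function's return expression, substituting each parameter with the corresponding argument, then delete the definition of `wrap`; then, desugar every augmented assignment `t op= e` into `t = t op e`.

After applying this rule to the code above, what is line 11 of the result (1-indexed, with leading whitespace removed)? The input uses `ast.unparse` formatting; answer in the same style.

z = z + scale % scale

Transformed code:
scale = 28[28] + z % scale - z // scale
z = scale * ((scale + 19)[scale + 19] + record(scale))
scale = z // z + (scale[scale] + z)
scale = (23[23] + (27 - z)) // ((19 > z)[19 > z] + z)
print(z)
scale = scale - (28 + z)
if 9 >= scale:
    z = scale
for z in scale:
    scale = z
z = z + scale % scale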